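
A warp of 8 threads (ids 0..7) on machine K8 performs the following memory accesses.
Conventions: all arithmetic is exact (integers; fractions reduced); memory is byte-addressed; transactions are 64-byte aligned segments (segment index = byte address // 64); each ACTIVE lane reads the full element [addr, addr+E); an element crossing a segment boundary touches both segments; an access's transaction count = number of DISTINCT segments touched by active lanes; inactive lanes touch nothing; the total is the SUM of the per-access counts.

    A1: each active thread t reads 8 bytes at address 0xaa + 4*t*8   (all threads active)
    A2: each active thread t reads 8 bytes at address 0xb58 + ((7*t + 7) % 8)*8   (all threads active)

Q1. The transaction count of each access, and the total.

A1: 5 transactions
A2: 2 transactions

Answer: 5,2; total 7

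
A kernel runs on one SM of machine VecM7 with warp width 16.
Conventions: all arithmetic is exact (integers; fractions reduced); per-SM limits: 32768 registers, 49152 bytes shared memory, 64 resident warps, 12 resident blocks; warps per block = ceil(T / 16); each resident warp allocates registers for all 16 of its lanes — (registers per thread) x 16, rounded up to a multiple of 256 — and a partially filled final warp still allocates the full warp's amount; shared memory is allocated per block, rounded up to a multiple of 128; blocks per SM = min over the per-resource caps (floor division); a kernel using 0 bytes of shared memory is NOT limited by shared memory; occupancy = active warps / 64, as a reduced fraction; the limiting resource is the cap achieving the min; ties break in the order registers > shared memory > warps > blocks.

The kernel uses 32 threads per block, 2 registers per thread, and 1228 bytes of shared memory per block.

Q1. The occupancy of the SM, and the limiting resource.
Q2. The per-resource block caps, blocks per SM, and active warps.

Answer: occupancy 3/8, limited by blocks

registers: 64 blocks
shared memory: 38 blocks
warps: 32 blocks
blocks: 12 blocks

Answer: 12 blocks, 24 active warps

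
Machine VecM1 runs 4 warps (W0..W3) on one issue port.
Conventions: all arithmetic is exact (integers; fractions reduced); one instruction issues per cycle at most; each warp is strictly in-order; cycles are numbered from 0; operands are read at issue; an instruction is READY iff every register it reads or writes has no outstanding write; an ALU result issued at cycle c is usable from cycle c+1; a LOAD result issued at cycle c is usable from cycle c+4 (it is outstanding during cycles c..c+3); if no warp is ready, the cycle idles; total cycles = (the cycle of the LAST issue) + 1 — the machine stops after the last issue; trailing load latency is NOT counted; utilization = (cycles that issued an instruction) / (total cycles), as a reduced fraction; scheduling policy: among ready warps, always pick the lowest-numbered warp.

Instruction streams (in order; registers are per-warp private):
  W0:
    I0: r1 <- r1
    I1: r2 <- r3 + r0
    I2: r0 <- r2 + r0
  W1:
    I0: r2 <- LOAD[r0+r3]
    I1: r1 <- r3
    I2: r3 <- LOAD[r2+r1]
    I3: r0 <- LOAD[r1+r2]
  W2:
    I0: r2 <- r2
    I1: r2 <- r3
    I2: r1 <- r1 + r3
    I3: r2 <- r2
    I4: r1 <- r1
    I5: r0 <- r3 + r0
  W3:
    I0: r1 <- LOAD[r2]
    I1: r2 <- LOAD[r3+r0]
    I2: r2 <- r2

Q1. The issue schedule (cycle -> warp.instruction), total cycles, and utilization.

cycle 0: W0.I0
cycle 1: W0.I1
cycle 2: W0.I2
cycle 3: W1.I0
cycle 4: W1.I1
cycle 5: W2.I0
cycle 6: W2.I1
cycle 7: W1.I2
cycle 8: W1.I3
cycle 9: W2.I2
cycle 10: W2.I3
cycle 11: W2.I4
cycle 12: W2.I5
cycle 13: W3.I0
cycle 14: W3.I1
cycle 15: idle
cycle 16: idle
cycle 17: idle
cycle 18: W3.I2

Answer: 19 cycles, utilization 16/19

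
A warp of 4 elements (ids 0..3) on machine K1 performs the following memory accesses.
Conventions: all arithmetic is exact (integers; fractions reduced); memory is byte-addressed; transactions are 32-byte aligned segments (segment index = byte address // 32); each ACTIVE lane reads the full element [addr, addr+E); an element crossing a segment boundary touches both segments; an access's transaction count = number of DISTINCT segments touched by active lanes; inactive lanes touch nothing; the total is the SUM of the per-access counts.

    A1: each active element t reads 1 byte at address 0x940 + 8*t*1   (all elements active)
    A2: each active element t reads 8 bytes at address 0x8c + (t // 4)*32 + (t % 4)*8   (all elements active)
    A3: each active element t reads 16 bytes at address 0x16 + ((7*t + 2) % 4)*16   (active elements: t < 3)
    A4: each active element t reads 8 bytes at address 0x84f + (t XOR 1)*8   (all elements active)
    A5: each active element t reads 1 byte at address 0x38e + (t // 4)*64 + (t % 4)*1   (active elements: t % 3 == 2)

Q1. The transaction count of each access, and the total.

A1: 1 transaction
A2: 2 transactions
A3: 3 transactions
A4: 2 transactions
A5: 1 transaction

Answer: 1,2,3,2,1; total 9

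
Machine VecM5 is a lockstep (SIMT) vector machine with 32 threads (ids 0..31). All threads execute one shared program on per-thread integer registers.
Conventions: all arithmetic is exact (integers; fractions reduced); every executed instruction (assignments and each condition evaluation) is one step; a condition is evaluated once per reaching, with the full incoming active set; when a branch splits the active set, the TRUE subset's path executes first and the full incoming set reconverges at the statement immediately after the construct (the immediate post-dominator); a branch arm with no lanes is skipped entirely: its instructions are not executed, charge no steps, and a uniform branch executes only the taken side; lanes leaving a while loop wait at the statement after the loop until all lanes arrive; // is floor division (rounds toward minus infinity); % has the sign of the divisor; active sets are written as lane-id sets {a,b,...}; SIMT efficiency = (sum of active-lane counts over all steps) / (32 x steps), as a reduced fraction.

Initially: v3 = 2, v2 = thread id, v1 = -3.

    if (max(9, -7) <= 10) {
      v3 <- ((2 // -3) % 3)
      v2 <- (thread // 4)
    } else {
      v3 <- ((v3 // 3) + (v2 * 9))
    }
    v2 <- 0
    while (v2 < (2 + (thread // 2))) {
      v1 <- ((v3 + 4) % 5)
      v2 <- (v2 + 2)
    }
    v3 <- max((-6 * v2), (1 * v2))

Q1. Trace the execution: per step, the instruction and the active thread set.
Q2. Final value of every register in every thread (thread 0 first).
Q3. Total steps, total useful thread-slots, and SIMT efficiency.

step 0: eval (max(9, -7) <= 10)      {0,1,2,3,4,5,6,7,8,9,10,11,12,13,14,15,16,17,18,19,20,21,22,23,24,25,26,27,28,29,30,31}
step 1: v3 <- ((2 // -3) % 3)        {0,1,2,3,4,5,6,7,8,9,10,11,12,13,14,15,16,17,18,19,20,21,22,23,24,25,26,27,28,29,30,31}
step 2: v2 <- (thread // 4)          {0,1,2,3,4,5,6,7,8,9,10,11,12,13,14,15,16,17,18,19,20,21,22,23,24,25,26,27,28,29,30,31}
step 3: v2 <- 0                      {0,1,2,3,4,5,6,7,8,9,10,11,12,13,14,15,16,17,18,19,20,21,22,23,24,25,26,27,28,29,30,31}
step 4: eval (v2 < (2 + (thread // 2))) {0,1,2,3,4,5,6,7,8,9,10,11,12,13,14,15,16,17,18,19,20,21,22,23,24,25,26,27,28,29,30,31}
step 5: v1 <- ((v3 + 4) % 5)         {0,1,2,3,4,5,6,7,8,9,10,11,12,13,14,15,16,17,18,19,20,21,22,23,24,25,26,27,28,29,30,31}
step 6: v2 <- (v2 + 2)               {0,1,2,3,4,5,6,7,8,9,10,11,12,13,14,15,16,17,18,19,20,21,22,23,24,25,26,27,28,29,30,31}
step 7: eval (v2 < (2 + (thread // 2))) {0,1,2,3,4,5,6,7,8,9,10,11,12,13,14,15,16,17,18,19,20,21,22,23,24,25,26,27,28,29,30,31}
step 8: v1 <- ((v3 + 4) % 5)         {2,3,4,5,6,7,8,9,10,11,12,13,14,15,16,17,18,19,20,21,22,23,24,25,26,27,28,29,30,31}
step 9: v2 <- (v2 + 2)               {2,3,4,5,6,7,8,9,10,11,12,13,14,15,16,17,18,19,20,21,22,23,24,25,26,27,28,29,30,31}
step 10: eval (v2 < (2 + (thread // 2))) {2,3,4,5,6,7,8,9,10,11,12,13,14,15,16,17,18,19,20,21,22,23,24,25,26,27,28,29,30,31}
step 11: v1 <- ((v3 + 4) % 5)         {6,7,8,9,10,11,12,13,14,15,16,17,18,19,20,21,22,23,24,25,26,27,28,29,30,31}
step 12: v2 <- (v2 + 2)               {6,7,8,9,10,11,12,13,14,15,16,17,18,19,20,21,22,23,24,25,26,27,28,29,30,31}
step 13: eval (v2 < (2 + (thread // 2))) {6,7,8,9,10,11,12,13,14,15,16,17,18,19,20,21,22,23,24,25,26,27,28,29,30,31}
step 14: v1 <- ((v3 + 4) % 5)         {10,11,12,13,14,15,16,17,18,19,20,21,22,23,24,25,26,27,28,29,30,31}
step 15: v2 <- (v2 + 2)               {10,11,12,13,14,15,16,17,18,19,20,21,22,23,24,25,26,27,28,29,30,31}
step 16: eval (v2 < (2 + (thread // 2))) {10,11,12,13,14,15,16,17,18,19,20,21,22,23,24,25,26,27,28,29,30,31}
step 17: v1 <- ((v3 + 4) % 5)         {14,15,16,17,18,19,20,21,22,23,24,25,26,27,28,29,30,31}
step 18: v2 <- (v2 + 2)               {14,15,16,17,18,19,20,21,22,23,24,25,26,27,28,29,30,31}
step 19: eval (v2 < (2 + (thread // 2))) {14,15,16,17,18,19,20,21,22,23,24,25,26,27,28,29,30,31}
step 20: v1 <- ((v3 + 4) % 5)         {18,19,20,21,22,23,24,25,26,27,28,29,30,31}
step 21: v2 <- (v2 + 2)               {18,19,20,21,22,23,24,25,26,27,28,29,30,31}
step 22: eval (v2 < (2 + (thread // 2))) {18,19,20,21,22,23,24,25,26,27,28,29,30,31}
step 23: v1 <- ((v3 + 4) % 5)         {22,23,24,25,26,27,28,29,30,31}
step 24: v2 <- (v2 + 2)               {22,23,24,25,26,27,28,29,30,31}
step 25: eval (v2 < (2 + (thread // 2))) {22,23,24,25,26,27,28,29,30,31}
step 26: v1 <- ((v3 + 4) % 5)         {26,27,28,29,30,31}
step 27: v2 <- (v2 + 2)               {26,27,28,29,30,31}
step 28: eval (v2 < (2 + (thread // 2))) {26,27,28,29,30,31}
step 29: v1 <- ((v3 + 4) % 5)         {30,31}
step 30: v2 <- (v2 + 2)               {30,31}
step 31: eval (v2 < (2 + (thread // 2))) {30,31}
step 32: v3 <- max((-6 * v2), (1 * v2)) {0,1,2,3,4,5,6,7,8,9,10,11,12,13,14,15,16,17,18,19,20,21,22,23,24,25,26,27,28,29,30,31}

Answer: 33 steps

v3: 2,2,4,4,4,4,6,6,6,6,8,8,8,8,10,10,10,10,12,12,12,12,14,14,14,14,16,16,16,16,18,18
v2: 2,2,4,4,4,4,6,6,6,6,8,8,8,8,10,10,10,10,12,12,12,12,14,14,14,14,16,16,16,16,18,18
v1: 1,1,1,1,1,1,1,1,1,1,1,1,1,1,1,1,1,1,1,1,1,1,1,1,1,1,1,1,1,1,1,1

steps = 33; useful = 672; efficiency = 672/1056 = 7/11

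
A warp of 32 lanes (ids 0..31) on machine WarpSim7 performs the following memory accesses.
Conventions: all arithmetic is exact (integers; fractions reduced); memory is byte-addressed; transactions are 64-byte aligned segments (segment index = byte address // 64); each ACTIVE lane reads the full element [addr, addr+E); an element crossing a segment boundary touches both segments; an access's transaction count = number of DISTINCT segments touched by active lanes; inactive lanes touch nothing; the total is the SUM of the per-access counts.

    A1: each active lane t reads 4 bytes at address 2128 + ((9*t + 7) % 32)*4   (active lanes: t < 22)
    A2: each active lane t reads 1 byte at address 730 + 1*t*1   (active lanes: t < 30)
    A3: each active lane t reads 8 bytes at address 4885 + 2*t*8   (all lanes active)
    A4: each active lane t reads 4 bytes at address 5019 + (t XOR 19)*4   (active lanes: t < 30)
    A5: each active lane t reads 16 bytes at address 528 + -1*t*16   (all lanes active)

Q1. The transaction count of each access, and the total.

A1: 3 transactions
A2: 1 transaction
A3: 9 transactions
A4: 3 transactions
A5: 9 transactions

Answer: 3,1,9,3,9; total 25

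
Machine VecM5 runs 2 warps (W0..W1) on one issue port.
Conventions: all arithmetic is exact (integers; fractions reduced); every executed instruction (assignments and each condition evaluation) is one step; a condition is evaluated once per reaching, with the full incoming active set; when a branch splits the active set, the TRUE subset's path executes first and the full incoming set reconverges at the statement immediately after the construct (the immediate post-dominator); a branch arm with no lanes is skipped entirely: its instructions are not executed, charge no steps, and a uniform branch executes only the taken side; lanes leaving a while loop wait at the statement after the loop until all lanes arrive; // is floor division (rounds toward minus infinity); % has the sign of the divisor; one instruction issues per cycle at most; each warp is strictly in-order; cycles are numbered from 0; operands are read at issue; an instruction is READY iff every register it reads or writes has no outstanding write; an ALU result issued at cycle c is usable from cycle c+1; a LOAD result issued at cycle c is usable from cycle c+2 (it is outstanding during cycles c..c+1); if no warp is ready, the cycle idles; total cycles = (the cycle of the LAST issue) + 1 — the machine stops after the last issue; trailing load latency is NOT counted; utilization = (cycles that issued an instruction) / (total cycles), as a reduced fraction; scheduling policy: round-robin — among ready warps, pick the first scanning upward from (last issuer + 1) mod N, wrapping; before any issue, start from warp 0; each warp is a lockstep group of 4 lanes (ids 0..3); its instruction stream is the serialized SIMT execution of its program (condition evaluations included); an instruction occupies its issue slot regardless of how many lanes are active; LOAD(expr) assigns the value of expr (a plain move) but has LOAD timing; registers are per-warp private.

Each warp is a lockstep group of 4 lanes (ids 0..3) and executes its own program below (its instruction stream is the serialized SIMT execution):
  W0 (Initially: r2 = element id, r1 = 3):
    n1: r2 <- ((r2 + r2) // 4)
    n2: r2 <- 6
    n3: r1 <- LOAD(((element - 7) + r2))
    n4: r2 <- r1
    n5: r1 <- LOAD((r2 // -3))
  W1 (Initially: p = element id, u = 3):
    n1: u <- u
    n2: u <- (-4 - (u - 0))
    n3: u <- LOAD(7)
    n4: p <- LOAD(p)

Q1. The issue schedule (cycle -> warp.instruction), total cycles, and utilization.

cycle 0: W0.I0
cycle 1: W1.I0
cycle 2: W0.I1
cycle 3: W1.I1
cycle 4: W0.I2
cycle 5: W1.I2
cycle 6: W0.I3
cycle 7: W1.I3
cycle 8: W0.I4

Answer: 9 cycles, utilization 1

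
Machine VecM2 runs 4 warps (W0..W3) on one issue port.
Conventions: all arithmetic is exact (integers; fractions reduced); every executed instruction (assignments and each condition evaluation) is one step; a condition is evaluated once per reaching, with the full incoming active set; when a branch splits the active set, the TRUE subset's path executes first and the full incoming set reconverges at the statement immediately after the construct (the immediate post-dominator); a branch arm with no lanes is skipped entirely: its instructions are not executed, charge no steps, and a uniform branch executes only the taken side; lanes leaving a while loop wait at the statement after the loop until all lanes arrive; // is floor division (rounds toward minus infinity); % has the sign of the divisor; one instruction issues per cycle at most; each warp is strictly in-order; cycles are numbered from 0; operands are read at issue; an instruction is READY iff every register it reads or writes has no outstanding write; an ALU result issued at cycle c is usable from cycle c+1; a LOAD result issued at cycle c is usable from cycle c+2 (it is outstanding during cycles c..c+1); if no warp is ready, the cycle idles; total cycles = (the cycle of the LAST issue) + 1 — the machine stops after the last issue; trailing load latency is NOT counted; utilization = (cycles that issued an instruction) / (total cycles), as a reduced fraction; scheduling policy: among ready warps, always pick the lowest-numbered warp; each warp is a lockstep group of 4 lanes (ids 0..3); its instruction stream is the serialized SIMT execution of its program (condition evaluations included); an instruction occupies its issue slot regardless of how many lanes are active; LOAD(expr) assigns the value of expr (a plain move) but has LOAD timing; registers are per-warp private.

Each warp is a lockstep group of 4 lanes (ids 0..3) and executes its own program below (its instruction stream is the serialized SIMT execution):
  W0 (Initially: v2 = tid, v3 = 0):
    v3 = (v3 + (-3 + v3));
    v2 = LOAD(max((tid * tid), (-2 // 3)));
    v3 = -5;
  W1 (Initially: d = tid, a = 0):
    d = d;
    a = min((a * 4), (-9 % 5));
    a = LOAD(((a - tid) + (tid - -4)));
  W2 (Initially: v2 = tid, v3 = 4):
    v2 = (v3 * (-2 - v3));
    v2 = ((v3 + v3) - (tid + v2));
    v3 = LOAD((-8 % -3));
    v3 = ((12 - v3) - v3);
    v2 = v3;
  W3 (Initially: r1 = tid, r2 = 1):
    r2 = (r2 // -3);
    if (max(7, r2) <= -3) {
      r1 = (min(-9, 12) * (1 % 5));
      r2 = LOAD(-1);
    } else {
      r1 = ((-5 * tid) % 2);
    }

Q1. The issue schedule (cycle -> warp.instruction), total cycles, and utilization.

cycle 0: W0.I0
cycle 1: W0.I1
cycle 2: W0.I2
cycle 3: W1.I0
cycle 4: W1.I1
cycle 5: W1.I2
cycle 6: W2.I0
cycle 7: W2.I1
cycle 8: W2.I2
cycle 9: W3.I0
cycle 10: W2.I3
cycle 11: W2.I4
cycle 12: W3.I1
cycle 13: W3.I2

Answer: 14 cycles, utilization 1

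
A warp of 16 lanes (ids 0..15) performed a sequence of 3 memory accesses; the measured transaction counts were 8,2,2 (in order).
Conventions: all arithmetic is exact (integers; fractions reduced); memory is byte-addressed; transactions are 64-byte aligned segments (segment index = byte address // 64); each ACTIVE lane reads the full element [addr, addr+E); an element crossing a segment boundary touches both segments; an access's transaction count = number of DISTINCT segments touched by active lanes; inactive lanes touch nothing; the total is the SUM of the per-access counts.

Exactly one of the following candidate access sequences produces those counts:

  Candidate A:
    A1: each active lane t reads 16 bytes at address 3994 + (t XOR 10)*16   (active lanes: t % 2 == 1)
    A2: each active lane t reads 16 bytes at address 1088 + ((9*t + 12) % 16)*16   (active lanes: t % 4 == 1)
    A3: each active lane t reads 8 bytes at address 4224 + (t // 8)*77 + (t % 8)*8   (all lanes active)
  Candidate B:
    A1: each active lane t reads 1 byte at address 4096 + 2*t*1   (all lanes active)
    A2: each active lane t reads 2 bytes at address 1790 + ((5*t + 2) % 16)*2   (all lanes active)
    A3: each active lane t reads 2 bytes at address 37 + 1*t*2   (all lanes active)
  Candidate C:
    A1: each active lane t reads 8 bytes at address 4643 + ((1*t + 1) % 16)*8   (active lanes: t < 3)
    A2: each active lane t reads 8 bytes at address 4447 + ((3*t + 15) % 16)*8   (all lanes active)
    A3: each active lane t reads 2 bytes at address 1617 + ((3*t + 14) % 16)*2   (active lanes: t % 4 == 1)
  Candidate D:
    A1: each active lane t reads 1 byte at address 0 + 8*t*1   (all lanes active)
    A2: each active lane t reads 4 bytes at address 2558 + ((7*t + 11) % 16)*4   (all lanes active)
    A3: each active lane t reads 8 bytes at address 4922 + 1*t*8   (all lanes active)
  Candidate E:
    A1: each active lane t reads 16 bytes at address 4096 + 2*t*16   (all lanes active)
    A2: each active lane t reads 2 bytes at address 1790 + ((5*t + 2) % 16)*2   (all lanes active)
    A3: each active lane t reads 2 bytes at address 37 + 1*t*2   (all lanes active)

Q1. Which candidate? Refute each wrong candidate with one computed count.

A: A1 gives 5 transactions, not 8
B: A1 gives 1 transaction, not 8
C: A1 gives 2 transactions, not 8
D: A1 gives 2 transactions, not 8
E: all counts match (8,2,2)

Answer: E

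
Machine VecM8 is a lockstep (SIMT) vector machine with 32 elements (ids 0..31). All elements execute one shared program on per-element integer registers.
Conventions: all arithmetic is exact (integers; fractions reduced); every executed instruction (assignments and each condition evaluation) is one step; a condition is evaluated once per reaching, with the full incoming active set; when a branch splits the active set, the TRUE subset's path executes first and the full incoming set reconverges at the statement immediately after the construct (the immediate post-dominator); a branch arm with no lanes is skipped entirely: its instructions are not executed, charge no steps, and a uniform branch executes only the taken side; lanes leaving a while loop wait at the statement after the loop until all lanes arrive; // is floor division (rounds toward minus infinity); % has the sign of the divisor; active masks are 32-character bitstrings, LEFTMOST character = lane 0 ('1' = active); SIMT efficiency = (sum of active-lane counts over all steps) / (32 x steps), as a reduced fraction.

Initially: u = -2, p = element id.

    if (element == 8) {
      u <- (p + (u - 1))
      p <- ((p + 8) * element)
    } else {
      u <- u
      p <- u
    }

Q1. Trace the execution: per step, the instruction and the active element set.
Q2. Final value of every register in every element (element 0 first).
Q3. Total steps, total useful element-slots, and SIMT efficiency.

step 0: eval (element == 8)          11111111111111111111111111111111
step 1: u <- (p + (u - 1))           00000000100000000000000000000000
step 2: p <- ((p + 8) * element)     00000000100000000000000000000000
step 3: u <- u                       11111111011111111111111111111111
step 4: p <- u                       11111111011111111111111111111111

Answer: 5 steps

u: -2,-2,-2,-2,-2,-2,-2,-2,5,-2,-2,-2,-2,-2,-2,-2,-2,-2,-2,-2,-2,-2,-2,-2,-2,-2,-2,-2,-2,-2,-2,-2
p: -2,-2,-2,-2,-2,-2,-2,-2,128,-2,-2,-2,-2,-2,-2,-2,-2,-2,-2,-2,-2,-2,-2,-2,-2,-2,-2,-2,-2,-2,-2,-2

steps = 5; useful = 96; efficiency = 96/160 = 3/5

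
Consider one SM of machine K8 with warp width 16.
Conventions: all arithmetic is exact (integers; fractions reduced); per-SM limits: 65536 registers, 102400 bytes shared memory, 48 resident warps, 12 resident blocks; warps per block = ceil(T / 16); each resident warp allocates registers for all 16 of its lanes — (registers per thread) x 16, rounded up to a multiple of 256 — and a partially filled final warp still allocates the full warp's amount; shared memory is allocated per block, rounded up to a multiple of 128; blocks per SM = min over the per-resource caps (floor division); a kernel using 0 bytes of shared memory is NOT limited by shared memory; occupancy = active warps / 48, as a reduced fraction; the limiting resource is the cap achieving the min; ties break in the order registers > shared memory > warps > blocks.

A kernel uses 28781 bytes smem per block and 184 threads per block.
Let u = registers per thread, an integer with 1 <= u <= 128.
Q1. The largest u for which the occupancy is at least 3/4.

Answer: u = 112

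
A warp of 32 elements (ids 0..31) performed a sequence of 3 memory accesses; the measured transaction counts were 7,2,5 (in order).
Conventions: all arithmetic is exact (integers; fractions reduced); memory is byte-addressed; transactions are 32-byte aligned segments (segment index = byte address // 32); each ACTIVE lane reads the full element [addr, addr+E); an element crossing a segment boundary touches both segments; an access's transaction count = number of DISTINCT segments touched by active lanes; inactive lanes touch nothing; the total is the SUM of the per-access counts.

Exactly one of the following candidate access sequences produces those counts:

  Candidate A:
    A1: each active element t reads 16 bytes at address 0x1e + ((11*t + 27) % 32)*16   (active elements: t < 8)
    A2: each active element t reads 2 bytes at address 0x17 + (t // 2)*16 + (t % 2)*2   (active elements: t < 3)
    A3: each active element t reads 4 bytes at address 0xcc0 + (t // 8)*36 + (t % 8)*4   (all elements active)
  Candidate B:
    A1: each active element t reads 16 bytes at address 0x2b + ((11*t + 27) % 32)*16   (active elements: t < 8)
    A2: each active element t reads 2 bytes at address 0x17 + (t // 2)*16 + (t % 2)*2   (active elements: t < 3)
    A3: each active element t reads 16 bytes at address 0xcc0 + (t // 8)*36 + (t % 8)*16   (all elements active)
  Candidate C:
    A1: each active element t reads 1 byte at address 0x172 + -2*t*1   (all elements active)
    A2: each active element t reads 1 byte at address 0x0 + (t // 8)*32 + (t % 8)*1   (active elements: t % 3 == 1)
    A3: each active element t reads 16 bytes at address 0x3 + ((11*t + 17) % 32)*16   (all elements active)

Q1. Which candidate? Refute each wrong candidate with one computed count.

B: A3 gives 8 transactions, not 5
C: A1 gives 3 transactions, not 7
A: all counts match (7,2,5)

Answer: A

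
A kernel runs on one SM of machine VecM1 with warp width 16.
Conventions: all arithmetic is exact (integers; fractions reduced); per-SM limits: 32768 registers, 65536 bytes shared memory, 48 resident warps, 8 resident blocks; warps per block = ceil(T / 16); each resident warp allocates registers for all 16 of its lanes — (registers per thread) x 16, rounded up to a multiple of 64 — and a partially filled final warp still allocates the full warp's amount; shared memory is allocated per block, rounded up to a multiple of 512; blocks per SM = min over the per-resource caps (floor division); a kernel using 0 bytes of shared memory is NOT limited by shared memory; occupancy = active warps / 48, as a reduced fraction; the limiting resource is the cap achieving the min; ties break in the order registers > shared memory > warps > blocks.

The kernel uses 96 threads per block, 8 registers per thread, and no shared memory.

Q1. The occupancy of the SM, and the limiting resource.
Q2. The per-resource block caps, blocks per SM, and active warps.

Answer: occupancy 1, limited by warps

registers: 42 blocks
shared memory: no limit (kernel uses none)
warps: 8 blocks
blocks: 8 blocks

Answer: 8 blocks, 48 active warps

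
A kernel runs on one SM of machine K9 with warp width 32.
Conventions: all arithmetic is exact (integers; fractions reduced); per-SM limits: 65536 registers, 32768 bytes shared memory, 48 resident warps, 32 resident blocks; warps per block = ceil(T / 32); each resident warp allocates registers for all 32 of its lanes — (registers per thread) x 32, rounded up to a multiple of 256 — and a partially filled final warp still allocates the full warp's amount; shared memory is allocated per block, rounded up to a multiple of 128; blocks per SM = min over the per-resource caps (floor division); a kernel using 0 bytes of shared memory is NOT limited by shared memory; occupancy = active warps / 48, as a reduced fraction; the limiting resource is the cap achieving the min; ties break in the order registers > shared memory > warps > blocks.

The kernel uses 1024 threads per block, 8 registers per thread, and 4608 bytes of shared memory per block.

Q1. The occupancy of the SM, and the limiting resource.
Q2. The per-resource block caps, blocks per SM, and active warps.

Answer: occupancy 2/3, limited by warps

registers: 8 blocks
shared memory: 7 blocks
warps: 1 block
blocks: 32 blocks

Answer: 1 block, 32 active warps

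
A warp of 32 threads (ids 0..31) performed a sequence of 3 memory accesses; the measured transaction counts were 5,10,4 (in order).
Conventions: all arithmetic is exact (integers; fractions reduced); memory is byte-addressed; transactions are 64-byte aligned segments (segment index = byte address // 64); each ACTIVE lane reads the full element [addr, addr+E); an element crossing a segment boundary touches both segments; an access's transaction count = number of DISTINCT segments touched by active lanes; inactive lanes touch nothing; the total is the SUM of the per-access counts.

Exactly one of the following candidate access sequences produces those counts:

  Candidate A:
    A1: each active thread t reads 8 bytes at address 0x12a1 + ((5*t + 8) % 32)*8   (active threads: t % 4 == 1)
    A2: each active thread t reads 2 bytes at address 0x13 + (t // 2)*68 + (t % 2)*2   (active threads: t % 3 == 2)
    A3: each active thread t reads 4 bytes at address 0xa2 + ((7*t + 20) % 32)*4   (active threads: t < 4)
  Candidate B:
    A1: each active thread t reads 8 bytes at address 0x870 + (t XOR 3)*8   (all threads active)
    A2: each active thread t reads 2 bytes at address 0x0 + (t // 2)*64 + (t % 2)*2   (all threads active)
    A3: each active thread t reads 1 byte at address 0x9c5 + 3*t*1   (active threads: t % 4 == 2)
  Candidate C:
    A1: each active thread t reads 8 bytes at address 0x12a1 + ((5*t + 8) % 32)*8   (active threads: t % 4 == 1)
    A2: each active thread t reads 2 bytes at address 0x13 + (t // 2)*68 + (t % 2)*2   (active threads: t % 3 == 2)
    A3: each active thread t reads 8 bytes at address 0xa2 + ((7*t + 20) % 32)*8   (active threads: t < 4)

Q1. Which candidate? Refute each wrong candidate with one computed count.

A: A3 gives 3 transactions, not 4
B: A2 gives 16 transactions, not 10
C: all counts match (5,10,4)

Answer: C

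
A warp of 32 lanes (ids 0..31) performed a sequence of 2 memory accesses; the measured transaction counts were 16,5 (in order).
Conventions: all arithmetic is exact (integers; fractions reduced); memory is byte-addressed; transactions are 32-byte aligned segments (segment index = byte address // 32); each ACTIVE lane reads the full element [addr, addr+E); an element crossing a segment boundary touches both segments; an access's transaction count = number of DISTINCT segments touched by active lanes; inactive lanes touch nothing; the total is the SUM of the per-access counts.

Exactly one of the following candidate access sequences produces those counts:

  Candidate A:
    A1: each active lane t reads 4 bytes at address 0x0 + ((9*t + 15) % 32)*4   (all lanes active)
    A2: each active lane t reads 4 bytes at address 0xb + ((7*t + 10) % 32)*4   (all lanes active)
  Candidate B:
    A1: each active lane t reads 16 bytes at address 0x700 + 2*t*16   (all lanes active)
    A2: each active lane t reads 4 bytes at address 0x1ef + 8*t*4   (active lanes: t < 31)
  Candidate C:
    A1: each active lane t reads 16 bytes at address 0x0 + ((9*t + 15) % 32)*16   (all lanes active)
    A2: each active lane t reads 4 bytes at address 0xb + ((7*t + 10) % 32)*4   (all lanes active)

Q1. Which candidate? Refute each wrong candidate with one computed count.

A: A1 gives 4 transactions, not 16
B: A1 gives 32 transactions, not 16
C: all counts match (16,5)

Answer: C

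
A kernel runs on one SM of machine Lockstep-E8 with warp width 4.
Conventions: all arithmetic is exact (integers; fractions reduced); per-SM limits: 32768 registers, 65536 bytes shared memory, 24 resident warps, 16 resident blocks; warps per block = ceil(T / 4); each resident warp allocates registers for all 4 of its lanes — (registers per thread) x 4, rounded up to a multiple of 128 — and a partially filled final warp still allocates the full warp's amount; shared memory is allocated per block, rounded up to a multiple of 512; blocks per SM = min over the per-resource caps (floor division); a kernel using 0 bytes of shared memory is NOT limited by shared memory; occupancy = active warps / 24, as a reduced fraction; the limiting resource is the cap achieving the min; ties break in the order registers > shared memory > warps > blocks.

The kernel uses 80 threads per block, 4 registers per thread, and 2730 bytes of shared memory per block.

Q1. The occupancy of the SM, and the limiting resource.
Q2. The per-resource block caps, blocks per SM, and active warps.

Answer: occupancy 5/6, limited by warps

registers: 12 blocks
shared memory: 21 blocks
warps: 1 block
blocks: 16 blocks

Answer: 1 block, 20 active warps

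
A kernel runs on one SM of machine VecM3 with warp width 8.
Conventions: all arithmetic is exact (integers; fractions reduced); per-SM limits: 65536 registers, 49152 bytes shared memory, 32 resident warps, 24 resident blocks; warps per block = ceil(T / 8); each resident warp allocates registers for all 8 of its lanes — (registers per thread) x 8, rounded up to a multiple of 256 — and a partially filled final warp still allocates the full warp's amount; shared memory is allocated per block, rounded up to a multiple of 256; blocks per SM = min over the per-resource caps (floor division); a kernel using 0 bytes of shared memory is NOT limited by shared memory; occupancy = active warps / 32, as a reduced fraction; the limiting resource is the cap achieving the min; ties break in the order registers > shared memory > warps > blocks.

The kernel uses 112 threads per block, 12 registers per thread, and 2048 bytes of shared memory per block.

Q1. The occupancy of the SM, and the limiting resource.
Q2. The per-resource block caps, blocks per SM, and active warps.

Answer: occupancy 7/8, limited by warps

registers: 18 blocks
shared memory: 24 blocks
warps: 2 blocks
blocks: 24 blocks

Answer: 2 blocks, 28 active warps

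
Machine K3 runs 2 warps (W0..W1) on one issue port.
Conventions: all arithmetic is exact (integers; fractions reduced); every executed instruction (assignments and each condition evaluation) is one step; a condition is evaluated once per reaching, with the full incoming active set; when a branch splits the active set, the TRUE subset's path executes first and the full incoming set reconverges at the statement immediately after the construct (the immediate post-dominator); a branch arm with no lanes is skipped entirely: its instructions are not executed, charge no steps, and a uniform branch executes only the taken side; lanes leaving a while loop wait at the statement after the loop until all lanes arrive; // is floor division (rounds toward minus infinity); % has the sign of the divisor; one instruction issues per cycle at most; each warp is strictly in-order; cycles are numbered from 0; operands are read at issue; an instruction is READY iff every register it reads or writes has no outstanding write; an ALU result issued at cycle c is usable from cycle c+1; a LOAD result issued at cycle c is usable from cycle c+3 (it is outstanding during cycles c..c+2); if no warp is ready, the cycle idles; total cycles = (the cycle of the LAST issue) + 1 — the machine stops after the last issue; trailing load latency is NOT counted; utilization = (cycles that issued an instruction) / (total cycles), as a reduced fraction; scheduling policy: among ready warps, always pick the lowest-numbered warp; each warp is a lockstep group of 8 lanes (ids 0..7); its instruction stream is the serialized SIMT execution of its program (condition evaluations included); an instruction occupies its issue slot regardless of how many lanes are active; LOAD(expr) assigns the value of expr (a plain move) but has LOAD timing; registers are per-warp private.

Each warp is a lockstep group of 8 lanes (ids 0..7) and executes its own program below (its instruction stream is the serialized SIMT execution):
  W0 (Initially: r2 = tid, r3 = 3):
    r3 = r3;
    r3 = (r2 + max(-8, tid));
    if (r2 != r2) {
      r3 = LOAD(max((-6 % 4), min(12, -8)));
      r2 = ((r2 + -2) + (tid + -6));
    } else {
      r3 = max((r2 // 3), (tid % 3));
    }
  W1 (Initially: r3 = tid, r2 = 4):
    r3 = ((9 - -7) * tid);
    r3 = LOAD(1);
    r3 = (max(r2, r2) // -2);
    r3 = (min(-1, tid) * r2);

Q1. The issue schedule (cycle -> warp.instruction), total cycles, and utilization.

cycle 0: W0.I0
cycle 1: W0.I1
cycle 2: W0.I2
cycle 3: W0.I3
cycle 4: W1.I0
cycle 5: W1.I1
cycle 6: idle
cycle 7: idle
cycle 8: W1.I2
cycle 9: W1.I3

Answer: 10 cycles, utilization 4/5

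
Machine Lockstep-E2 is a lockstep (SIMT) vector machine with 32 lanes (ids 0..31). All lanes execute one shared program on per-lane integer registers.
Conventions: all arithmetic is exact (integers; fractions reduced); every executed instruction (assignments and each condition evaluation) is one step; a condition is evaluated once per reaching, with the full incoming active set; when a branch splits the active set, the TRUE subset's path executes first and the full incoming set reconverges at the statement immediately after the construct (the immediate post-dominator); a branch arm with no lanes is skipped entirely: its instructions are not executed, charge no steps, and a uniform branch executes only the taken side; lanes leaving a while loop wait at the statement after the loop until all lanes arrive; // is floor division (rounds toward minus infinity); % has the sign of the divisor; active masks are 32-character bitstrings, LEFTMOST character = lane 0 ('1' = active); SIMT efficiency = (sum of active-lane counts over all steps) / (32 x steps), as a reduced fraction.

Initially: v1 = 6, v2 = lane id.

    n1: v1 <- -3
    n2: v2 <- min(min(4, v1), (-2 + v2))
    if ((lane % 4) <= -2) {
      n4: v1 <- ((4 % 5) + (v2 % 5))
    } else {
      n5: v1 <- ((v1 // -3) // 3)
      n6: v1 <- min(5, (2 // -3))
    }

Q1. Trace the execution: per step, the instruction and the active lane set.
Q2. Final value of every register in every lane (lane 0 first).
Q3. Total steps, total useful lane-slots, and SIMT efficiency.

step 0: v1 <- -3                     11111111111111111111111111111111
step 1: v2 <- min(min(4, v1), (-2 + v2)) 11111111111111111111111111111111
step 2: eval ((lane % 4) <= -2)      11111111111111111111111111111111
step 3: v1 <- ((v1 // -3) // 3)      11111111111111111111111111111111
step 4: v1 <- min(5, (2 // -3))      11111111111111111111111111111111

Answer: 5 steps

v1: -1,-1,-1,-1,-1,-1,-1,-1,-1,-1,-1,-1,-1,-1,-1,-1,-1,-1,-1,-1,-1,-1,-1,-1,-1,-1,-1,-1,-1,-1,-1,-1
v2: -3,-3,-3,-3,-3,-3,-3,-3,-3,-3,-3,-3,-3,-3,-3,-3,-3,-3,-3,-3,-3,-3,-3,-3,-3,-3,-3,-3,-3,-3,-3,-3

steps = 5; useful = 160; efficiency = 160/160 = 1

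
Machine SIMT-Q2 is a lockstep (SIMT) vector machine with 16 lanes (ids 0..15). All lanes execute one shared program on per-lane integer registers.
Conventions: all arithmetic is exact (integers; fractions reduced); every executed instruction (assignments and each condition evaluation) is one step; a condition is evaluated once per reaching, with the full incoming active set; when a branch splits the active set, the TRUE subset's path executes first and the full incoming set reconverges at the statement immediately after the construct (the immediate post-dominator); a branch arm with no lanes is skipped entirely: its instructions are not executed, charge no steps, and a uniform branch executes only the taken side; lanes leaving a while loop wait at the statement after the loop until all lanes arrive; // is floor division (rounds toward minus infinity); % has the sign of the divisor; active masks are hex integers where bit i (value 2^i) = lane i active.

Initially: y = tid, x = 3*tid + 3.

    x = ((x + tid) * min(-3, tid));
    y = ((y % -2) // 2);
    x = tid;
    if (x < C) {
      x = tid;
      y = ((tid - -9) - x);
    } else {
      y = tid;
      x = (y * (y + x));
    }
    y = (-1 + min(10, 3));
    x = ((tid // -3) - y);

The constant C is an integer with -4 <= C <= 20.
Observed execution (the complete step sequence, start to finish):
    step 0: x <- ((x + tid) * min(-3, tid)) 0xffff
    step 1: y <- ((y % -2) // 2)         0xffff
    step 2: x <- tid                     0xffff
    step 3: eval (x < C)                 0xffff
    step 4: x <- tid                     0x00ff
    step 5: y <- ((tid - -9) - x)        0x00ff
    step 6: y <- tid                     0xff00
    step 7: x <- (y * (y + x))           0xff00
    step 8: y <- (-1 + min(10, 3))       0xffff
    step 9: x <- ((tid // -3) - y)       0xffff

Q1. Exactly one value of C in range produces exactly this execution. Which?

Answer: C = 8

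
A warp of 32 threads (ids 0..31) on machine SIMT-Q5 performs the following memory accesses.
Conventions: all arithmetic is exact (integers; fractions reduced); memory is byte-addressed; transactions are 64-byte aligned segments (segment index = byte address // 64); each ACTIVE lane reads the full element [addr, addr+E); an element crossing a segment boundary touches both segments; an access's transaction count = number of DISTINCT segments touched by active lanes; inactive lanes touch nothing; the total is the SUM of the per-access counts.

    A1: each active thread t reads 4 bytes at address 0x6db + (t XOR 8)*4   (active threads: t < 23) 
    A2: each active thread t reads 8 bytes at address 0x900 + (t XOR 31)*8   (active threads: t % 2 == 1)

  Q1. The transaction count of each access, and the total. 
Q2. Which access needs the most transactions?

A1: 3 transactions
A2: 4 transactions

Answer: 3,4; total 7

Answer: A2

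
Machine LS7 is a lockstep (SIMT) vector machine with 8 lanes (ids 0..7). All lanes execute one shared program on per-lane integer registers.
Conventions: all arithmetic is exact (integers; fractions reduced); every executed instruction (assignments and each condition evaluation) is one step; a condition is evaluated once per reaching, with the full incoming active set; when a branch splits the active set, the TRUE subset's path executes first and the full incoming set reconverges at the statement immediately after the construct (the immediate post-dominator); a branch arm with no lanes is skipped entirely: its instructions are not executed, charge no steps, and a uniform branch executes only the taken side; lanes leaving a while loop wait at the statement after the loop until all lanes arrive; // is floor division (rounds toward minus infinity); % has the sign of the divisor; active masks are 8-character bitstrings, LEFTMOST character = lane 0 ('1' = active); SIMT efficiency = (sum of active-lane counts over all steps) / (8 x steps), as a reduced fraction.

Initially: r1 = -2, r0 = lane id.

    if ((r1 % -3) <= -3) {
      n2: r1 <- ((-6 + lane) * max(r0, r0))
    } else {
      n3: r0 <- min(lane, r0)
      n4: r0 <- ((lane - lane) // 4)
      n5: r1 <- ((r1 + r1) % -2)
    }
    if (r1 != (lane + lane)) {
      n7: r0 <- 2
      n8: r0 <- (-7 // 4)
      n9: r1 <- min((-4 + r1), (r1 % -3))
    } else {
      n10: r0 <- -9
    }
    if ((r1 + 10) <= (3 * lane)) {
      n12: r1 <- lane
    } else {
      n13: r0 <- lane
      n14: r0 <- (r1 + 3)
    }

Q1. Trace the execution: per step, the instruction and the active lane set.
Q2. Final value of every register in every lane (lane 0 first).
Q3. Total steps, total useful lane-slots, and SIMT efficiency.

step 0: eval ((r1 % -3) <= -3)       11111111
step 1: r0 <- min(lane, r0)          11111111
step 2: r0 <- ((lane - lane) // 4)   11111111
step 3: r1 <- ((r1 + r1) % -2)       11111111
step 4: eval (r1 != (lane + lane))   11111111
step 5: r0 <- 2                      01111111
step 6: r0 <- (-7 // 4)              01111111
step 7: r1 <- min((-4 + r1), (r1 % -3)) 01111111
step 8: r0 <- -9                     10000000
step 9: eval ((r1 + 10) <= (3 * lane)) 11111111
step 10: r1 <- lane                   00111111
step 11: r0 <- lane                   11000000
step 12: r0 <- (r1 + 3)               11000000

Answer: 13 steps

r1: 0,-4,2,3,4,5,6,7
r0: 3,-1,-2,-2,-2,-2,-2,-2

steps = 13; useful = 80; efficiency = 80/104 = 10/13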